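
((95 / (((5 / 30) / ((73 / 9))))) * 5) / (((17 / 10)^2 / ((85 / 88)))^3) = 67724609375 / 78470436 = 863.06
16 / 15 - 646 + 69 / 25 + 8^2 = -43363 / 75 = -578.17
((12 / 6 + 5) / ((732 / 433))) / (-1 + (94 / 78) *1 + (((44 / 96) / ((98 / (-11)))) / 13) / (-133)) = 1027157404 / 50892117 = 20.18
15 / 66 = 5 / 22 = 0.23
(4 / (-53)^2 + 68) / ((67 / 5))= 955080 / 188203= 5.07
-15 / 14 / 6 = -5 / 28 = -0.18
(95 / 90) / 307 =19 / 5526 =0.00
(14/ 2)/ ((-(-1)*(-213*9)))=-7/ 1917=-0.00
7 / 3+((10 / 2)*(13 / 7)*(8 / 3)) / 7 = 863 / 147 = 5.87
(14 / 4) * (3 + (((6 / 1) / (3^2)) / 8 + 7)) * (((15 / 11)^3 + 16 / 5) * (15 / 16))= 267197 / 1408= 189.77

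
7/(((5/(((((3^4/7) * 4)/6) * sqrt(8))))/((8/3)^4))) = 16384 * sqrt(2)/15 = 1544.70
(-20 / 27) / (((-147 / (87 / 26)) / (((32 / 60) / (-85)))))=-464 / 4385745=-0.00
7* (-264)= -1848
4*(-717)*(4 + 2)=-17208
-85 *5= -425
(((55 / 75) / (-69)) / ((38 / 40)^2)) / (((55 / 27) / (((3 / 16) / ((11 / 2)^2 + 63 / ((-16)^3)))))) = -36864 / 1028251823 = -0.00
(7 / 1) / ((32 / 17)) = 119 / 32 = 3.72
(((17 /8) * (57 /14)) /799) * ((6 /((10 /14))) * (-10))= -171 /188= -0.91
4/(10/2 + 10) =4/15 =0.27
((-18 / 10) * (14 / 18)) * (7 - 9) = 14 / 5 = 2.80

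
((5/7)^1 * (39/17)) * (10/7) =2.34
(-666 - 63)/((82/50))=-18225/41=-444.51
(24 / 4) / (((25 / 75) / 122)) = 2196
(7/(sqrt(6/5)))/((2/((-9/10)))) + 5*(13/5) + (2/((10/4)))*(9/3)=77/5 - 21*sqrt(30)/40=12.52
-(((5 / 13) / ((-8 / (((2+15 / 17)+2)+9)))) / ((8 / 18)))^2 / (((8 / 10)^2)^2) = -4405640625 / 800210944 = -5.51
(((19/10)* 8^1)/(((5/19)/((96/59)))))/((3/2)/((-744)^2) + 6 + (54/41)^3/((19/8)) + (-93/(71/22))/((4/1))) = -4756161117355720704/12259155081637225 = -387.97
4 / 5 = 0.80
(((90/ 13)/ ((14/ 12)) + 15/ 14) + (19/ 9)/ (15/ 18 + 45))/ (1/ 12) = 2117582/ 25025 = 84.62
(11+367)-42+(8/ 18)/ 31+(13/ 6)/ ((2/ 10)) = 193541/ 558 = 346.85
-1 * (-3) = 3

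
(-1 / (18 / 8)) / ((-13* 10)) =2 / 585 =0.00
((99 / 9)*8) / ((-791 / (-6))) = 528 / 791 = 0.67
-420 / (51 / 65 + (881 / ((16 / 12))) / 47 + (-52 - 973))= 5132400 / 12344117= 0.42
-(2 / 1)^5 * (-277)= 8864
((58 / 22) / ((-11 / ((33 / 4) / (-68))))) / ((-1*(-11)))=87 / 32912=0.00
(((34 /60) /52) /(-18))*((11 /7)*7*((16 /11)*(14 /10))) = -119 /8775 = -0.01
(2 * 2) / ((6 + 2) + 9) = 0.24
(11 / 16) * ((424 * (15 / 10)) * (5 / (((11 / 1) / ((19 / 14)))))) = 15105 / 56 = 269.73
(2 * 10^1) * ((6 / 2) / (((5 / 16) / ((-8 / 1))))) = -1536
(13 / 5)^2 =169 / 25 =6.76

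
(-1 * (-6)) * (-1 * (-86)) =516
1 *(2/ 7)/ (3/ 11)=22/ 21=1.05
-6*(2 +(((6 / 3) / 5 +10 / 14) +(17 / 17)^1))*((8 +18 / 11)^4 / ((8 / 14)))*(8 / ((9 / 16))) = -387832922112 / 73205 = -5297902.08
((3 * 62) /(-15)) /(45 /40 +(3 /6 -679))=0.02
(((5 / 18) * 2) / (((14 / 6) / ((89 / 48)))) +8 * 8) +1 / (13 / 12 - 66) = 50589407 / 785232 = 64.43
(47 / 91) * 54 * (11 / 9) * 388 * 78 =7221456 / 7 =1031636.57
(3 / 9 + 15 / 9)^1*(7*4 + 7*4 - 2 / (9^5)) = 6613484 / 59049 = 112.00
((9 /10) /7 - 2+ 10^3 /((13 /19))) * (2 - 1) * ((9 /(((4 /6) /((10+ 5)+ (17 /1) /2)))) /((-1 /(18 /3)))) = -5056826679 /1820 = -2778476.20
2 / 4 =1 / 2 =0.50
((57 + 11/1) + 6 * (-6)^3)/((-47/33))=862.21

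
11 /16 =0.69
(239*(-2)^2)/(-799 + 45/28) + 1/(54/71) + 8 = 8.12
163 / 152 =1.07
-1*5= -5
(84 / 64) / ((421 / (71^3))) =7516131 / 6736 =1115.82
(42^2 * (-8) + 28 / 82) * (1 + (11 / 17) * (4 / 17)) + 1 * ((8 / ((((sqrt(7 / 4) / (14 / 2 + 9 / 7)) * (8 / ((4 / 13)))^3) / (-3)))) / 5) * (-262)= -16259.70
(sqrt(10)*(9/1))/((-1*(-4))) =9*sqrt(10)/4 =7.12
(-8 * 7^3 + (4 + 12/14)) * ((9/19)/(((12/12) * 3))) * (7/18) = -168.19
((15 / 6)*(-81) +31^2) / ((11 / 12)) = 9102 / 11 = 827.45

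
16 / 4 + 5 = 9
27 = 27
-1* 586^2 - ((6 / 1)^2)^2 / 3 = -343828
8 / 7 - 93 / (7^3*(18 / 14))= 137 / 147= 0.93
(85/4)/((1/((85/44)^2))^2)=295.95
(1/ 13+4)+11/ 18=1097/ 234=4.69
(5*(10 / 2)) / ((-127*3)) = -25 / 381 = -0.07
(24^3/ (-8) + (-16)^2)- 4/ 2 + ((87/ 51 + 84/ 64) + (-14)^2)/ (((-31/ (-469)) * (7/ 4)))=519719/ 2108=246.55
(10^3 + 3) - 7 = 996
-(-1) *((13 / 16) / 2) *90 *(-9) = -5265 / 16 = -329.06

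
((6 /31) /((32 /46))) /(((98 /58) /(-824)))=-206103 /1519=-135.68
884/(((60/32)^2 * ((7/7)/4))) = 226304/225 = 1005.80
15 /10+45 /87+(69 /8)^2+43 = 221621 /1856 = 119.41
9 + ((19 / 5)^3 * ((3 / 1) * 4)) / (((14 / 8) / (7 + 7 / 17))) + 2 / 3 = 17840153 / 6375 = 2798.46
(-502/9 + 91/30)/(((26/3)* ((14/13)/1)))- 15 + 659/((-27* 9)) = -1589627/68040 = -23.36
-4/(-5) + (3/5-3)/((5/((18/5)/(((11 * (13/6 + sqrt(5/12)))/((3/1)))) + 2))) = -42212/105875 + 1944 * sqrt(15)/105875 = -0.33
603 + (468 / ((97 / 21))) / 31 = 1823049 / 3007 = 606.27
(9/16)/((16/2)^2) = 9/1024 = 0.01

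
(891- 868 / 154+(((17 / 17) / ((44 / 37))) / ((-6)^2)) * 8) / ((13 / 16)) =1402712 / 1287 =1089.91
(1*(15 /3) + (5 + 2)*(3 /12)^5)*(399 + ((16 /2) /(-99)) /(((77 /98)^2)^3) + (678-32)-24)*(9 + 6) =1529618045274895 /19954863104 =76653.90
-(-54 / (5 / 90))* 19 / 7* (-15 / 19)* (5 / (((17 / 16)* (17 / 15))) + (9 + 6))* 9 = -726302700 / 2023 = -359022.59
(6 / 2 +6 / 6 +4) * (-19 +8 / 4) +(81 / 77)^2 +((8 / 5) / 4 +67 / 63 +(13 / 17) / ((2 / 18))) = -126.55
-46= -46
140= 140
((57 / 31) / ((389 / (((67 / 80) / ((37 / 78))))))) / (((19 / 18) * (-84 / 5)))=-23517 / 49972496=-0.00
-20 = -20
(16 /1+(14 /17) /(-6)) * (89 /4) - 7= 70573 /204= 345.95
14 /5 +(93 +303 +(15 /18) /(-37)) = 442643 /1110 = 398.78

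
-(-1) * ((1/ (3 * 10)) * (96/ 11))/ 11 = 16/ 605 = 0.03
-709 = -709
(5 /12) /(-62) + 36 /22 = 1.63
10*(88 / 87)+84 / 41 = 43388 / 3567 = 12.16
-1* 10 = -10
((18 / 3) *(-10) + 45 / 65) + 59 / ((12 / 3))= -2317 / 52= -44.56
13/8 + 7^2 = 405/8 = 50.62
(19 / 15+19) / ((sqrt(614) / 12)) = 608 * sqrt(614) / 1535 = 9.81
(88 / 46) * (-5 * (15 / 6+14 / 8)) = -40.65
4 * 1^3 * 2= 8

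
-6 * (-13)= 78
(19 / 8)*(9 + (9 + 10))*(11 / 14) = 209 / 4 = 52.25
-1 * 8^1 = -8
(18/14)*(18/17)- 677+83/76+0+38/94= -286556317/425068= -674.14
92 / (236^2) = 23 / 13924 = 0.00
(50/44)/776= 0.00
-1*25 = -25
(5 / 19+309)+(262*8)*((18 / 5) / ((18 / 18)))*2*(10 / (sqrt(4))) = 1439540 / 19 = 75765.26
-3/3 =-1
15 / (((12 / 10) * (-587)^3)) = -0.00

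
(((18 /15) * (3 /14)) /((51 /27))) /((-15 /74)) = -1998 /2975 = -0.67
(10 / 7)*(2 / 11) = 20 / 77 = 0.26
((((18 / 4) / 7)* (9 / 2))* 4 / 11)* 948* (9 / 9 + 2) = 230364 / 77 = 2991.74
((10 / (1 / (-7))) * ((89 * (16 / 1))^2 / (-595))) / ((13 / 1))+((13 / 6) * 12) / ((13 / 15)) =4062182 / 221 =18380.91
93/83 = 1.12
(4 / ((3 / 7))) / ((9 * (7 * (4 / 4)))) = 4 / 27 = 0.15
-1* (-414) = 414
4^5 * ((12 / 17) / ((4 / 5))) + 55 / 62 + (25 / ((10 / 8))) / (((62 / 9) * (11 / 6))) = 10504165 / 11594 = 906.00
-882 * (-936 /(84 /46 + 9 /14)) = 88609248 /265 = 334374.52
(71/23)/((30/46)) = 71/15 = 4.73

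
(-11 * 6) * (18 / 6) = -198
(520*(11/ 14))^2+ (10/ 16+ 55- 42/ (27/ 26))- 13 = 588938893/ 3528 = 166932.79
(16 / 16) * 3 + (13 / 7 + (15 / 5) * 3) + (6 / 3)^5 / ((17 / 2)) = 2097 / 119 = 17.62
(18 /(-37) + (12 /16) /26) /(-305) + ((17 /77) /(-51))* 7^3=-57450247 /38730120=-1.48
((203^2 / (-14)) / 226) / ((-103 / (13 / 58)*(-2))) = -2639 / 186224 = -0.01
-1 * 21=-21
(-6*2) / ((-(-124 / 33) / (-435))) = 43065 / 31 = 1389.19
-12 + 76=64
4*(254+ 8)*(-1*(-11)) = 11528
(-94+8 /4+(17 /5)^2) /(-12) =6.70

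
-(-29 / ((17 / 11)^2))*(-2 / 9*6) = -16.19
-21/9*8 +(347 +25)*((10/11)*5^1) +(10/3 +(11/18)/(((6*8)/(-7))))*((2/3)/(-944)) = 22504445839/13457664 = 1672.24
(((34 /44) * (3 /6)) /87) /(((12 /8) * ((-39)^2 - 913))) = 17 /3491136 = 0.00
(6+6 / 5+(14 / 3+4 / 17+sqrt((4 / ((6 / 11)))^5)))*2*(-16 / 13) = -15488*sqrt(66) / 351-98752 / 3315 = -388.27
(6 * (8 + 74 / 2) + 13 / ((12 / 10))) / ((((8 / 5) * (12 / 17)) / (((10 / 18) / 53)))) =716125 / 274752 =2.61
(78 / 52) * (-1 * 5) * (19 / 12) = -95 / 8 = -11.88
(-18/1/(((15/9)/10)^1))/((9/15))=-180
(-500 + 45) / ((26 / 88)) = -1540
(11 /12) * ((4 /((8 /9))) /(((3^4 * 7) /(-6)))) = -11 /252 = -0.04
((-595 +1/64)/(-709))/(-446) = -38079/20237696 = -0.00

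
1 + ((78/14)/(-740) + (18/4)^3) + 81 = 1793497/10360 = 173.12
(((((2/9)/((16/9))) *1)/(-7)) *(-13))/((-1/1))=-13/56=-0.23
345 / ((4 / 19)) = 6555 / 4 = 1638.75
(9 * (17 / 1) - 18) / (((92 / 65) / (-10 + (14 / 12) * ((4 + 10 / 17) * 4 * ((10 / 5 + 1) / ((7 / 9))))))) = 6923.50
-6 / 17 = -0.35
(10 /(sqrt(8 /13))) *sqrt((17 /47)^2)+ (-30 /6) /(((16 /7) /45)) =-1575 /16+ 85 *sqrt(26) /94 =-93.83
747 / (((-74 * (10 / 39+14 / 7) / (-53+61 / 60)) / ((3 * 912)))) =5179352139 / 8140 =636284.05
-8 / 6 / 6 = -2 / 9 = -0.22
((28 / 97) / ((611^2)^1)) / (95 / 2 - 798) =-56 / 54354417637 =-0.00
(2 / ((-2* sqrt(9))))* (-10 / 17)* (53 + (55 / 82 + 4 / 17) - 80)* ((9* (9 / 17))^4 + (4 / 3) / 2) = -7839249303125 / 2968920987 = -2640.44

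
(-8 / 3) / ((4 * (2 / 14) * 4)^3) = -343 / 1536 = -0.22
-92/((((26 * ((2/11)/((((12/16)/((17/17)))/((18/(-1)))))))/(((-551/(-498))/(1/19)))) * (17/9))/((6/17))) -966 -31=-2479218085/2494648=-993.81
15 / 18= 5 / 6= 0.83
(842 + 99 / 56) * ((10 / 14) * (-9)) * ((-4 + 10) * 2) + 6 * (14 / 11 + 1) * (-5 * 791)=-128306235 / 1078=-119022.48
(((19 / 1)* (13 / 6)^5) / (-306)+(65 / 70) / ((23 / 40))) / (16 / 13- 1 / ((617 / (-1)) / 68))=-4147873477267 / 4120542026496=-1.01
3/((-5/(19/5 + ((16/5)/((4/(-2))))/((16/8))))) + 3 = 1.20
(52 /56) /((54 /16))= 52 /189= 0.28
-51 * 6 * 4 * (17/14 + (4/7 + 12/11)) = -271116/77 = -3520.99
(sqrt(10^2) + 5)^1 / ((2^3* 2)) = 15 / 16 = 0.94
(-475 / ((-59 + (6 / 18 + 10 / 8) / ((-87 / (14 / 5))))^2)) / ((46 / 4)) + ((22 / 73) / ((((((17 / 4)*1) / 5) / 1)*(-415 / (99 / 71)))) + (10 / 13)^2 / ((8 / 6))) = 290859658327540829649 / 675239238041635171099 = 0.43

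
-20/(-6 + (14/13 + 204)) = -65/647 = -0.10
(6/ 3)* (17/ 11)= 34/ 11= 3.09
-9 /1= -9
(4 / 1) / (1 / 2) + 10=18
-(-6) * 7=42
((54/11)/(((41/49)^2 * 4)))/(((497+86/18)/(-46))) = -13419189/83505356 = -0.16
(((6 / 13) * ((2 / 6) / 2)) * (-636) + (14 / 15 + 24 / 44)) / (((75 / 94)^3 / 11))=-84526872512 / 82265625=-1027.49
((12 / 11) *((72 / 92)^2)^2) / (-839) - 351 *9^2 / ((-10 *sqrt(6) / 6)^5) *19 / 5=-1259712 / 2582652589 + 4861701 *sqrt(6) / 125000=95.27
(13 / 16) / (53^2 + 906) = 13 / 59440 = 0.00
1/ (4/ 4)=1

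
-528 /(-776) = 66 /97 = 0.68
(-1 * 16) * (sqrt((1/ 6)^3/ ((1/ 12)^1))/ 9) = -8 * sqrt(2)/ 27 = -0.42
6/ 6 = 1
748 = 748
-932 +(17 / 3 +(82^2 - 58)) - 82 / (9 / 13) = 50591 / 9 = 5621.22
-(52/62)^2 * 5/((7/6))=-20280/6727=-3.01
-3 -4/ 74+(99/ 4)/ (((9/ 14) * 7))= 181/ 74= 2.45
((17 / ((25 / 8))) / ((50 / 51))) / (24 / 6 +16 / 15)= 2601 / 2375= 1.10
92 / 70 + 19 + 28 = 1691 / 35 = 48.31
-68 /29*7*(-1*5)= 2380 /29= 82.07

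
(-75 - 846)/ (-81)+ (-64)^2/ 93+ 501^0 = 56.41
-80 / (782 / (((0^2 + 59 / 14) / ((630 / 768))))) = -30208 / 57477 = -0.53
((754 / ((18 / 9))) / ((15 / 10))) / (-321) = -754 / 963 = -0.78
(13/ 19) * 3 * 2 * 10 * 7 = 5460/ 19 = 287.37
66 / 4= 33 / 2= 16.50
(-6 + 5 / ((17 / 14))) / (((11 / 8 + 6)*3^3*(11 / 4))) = -1024 / 297891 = -0.00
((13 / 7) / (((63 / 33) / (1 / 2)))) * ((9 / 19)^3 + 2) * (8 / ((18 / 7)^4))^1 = 101230129 / 540022788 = 0.19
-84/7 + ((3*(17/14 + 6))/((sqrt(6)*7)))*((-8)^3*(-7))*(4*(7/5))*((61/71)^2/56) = -12 + 24052544*sqrt(6)/176435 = 321.93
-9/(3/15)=-45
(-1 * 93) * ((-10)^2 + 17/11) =-103881/11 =-9443.73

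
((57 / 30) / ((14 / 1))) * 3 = 57 / 140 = 0.41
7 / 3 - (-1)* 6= 25 / 3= 8.33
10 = 10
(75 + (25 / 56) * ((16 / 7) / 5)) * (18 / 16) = 33165 / 392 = 84.60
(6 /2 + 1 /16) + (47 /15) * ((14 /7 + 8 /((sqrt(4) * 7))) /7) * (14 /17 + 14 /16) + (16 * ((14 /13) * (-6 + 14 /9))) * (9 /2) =-42028629 /123760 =-339.60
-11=-11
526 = 526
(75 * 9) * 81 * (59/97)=3225825/97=33255.93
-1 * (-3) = 3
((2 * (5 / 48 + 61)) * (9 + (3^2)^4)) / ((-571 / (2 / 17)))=-3211635 / 19414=-165.43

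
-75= -75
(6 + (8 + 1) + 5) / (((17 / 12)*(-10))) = -24 / 17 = -1.41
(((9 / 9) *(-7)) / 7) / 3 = -1 / 3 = -0.33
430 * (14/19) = 6020/19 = 316.84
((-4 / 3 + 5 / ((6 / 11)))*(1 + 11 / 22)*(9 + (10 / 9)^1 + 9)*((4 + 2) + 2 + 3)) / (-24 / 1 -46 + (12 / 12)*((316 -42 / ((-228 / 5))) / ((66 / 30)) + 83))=9292558 / 590841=15.73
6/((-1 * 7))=-6/7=-0.86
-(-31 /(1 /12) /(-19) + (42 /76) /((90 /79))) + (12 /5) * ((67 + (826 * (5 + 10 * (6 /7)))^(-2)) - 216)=-711882166039 /1884961500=-377.66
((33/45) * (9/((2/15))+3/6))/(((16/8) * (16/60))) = 187/2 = 93.50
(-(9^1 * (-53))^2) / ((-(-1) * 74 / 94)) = -10693863 / 37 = -289023.32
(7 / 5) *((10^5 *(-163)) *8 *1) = -182560000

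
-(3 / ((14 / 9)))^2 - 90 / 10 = -2493 / 196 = -12.72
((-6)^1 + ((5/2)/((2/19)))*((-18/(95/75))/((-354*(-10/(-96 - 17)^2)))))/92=-577437/43424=-13.30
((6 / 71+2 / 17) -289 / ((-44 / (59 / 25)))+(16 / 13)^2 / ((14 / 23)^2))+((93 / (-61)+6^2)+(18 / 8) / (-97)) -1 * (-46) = 1630351644360641 / 16263885863225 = 100.24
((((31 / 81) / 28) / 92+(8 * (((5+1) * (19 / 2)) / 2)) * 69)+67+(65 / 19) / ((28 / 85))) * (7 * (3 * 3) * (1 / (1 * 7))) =62675739625 / 440496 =142284.47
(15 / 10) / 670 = 3 / 1340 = 0.00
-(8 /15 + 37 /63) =-353 /315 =-1.12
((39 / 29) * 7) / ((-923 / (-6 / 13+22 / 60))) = 259 / 267670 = 0.00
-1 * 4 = -4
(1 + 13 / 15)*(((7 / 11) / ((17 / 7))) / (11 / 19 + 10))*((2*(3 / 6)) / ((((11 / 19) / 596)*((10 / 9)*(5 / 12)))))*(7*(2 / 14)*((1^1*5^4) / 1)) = 8855820960 / 137819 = 64256.89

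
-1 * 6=-6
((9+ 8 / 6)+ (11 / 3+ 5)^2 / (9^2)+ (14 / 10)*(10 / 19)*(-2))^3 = 937.44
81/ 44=1.84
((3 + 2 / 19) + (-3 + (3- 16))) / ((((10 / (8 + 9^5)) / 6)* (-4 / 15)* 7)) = 18602955 / 76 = 244775.72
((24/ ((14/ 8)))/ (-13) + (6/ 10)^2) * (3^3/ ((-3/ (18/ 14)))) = 128061/ 15925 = 8.04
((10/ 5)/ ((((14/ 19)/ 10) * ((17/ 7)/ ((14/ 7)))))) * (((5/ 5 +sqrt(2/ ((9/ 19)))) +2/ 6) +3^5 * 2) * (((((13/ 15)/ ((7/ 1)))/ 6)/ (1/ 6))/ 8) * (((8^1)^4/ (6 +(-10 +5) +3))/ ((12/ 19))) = 600704 * sqrt(38)/ 3213 +51660544/ 189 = 274488.71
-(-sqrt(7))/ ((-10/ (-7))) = 7 * sqrt(7)/ 10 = 1.85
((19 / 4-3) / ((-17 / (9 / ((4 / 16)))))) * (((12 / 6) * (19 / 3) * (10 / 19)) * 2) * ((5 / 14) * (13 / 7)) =-3900 / 119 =-32.77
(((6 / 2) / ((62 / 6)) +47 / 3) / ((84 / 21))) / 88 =371 / 8184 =0.05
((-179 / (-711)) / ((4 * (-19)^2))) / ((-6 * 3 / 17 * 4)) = -3043 / 73921248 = -0.00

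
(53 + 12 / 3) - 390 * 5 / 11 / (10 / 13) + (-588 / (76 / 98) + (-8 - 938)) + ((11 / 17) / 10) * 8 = -33347524 / 17765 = -1877.15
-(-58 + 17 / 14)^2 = -632025 / 196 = -3224.62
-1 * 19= -19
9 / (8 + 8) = 9 / 16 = 0.56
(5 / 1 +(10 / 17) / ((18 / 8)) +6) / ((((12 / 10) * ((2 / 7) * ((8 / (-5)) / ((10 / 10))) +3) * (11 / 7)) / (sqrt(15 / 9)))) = 2110675 * sqrt(15) / 2696166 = 3.03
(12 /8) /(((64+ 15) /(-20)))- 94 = -7456 /79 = -94.38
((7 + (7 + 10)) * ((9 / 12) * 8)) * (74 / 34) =5328 / 17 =313.41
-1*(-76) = 76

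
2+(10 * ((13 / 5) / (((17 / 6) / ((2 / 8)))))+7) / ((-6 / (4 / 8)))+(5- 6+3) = 329 / 102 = 3.23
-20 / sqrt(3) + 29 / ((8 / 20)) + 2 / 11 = 1599 / 22 - 20*sqrt(3) / 3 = 61.13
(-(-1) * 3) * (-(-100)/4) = 75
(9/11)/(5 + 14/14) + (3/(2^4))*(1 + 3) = 39/44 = 0.89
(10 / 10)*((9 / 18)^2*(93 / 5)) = 93 / 20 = 4.65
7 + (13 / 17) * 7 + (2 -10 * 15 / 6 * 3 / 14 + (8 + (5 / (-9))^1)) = 35215 / 2142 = 16.44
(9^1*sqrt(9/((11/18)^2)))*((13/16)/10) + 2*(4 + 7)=25.59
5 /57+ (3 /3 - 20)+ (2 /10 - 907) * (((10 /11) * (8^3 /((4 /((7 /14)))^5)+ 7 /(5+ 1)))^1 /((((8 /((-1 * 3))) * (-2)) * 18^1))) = -27991459 /963072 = -29.06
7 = 7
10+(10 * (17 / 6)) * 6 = 180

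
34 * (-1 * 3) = -102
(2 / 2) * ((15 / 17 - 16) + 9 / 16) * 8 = -3959 / 34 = -116.44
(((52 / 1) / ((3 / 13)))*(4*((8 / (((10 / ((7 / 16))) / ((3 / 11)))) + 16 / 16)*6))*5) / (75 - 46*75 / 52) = 8471632 / 2475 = 3422.88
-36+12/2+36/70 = -1032/35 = -29.49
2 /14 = 0.14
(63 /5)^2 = 3969 /25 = 158.76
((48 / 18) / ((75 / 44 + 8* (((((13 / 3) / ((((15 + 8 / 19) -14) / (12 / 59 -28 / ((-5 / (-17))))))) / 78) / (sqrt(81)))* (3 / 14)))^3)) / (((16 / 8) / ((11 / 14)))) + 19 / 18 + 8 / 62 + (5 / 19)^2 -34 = -1839208574981809870745239217083 / 58038399008674571651676877674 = -31.69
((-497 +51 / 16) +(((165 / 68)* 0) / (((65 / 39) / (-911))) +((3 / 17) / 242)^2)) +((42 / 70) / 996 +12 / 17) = -13854056761939 / 28095493360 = -493.11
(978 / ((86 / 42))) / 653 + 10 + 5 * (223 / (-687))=9.11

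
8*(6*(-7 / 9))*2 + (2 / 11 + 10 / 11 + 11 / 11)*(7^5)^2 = 19490789717 / 33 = 590629991.42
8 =8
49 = 49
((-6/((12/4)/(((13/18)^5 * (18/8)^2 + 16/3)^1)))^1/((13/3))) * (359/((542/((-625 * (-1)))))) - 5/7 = -1209.80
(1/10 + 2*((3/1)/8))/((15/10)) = 17/30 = 0.57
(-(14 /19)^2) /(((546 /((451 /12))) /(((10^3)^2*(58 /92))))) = -22888250000 /971451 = -23560.89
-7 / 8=-0.88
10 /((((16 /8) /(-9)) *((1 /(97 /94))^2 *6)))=-141135 /17672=-7.99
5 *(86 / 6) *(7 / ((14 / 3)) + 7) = 3655 / 6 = 609.17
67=67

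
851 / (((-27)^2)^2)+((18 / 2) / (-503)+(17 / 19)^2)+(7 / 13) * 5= 4361386957828 / 1254508464339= 3.48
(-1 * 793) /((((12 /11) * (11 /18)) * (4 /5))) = -1486.88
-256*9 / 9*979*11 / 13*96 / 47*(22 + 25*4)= -32288391168 / 611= -52845157.39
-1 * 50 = -50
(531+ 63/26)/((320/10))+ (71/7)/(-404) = 9790615/588224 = 16.64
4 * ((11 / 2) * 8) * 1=176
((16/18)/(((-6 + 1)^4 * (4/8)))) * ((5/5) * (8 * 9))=128/625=0.20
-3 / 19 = -0.16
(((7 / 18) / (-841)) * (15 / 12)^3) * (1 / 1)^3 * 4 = -875 / 242208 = -0.00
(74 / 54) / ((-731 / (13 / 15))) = -481 / 296055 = -0.00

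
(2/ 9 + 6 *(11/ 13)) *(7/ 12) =1085/ 351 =3.09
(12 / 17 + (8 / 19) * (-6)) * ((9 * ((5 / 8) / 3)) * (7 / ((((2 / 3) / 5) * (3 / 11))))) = -848925 / 1292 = -657.06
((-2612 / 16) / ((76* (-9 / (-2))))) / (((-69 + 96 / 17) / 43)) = 477343 / 1473336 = 0.32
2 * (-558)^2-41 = 622687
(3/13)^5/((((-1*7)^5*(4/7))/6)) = -729/1782948986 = -0.00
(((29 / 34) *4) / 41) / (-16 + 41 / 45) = -2610 / 473263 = -0.01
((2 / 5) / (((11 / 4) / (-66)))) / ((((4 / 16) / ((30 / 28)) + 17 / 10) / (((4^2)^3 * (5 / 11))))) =-2949120 / 319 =-9244.89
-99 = -99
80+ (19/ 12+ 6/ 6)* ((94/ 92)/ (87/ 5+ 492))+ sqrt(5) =sqrt(5)+ 112482805/ 1405944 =82.24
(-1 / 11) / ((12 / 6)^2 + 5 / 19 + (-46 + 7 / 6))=114 / 50875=0.00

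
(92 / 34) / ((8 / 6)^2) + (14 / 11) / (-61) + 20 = 1962113 / 91256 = 21.50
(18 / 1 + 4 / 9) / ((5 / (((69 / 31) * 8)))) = 30544 / 465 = 65.69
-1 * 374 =-374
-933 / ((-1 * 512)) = 933 / 512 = 1.82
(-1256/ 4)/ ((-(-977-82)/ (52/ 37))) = -16328/ 39183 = -0.42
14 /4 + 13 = 33 /2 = 16.50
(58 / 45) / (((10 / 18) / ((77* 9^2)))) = 361746 / 25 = 14469.84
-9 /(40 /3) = -27 /40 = -0.68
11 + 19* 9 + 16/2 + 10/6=575/3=191.67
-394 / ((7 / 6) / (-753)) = 1780092 / 7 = 254298.86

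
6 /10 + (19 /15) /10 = 109 /150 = 0.73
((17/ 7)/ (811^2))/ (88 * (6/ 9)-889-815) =-51/ 22725575992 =-0.00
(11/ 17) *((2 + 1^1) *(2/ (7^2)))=66/ 833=0.08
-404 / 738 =-202 / 369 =-0.55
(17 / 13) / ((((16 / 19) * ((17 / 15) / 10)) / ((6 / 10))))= 855 / 104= 8.22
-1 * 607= -607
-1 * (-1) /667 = 1 /667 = 0.00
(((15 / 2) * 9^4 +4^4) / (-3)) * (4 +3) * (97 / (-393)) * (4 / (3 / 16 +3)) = 2149485856 / 60129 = 35747.91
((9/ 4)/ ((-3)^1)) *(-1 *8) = 6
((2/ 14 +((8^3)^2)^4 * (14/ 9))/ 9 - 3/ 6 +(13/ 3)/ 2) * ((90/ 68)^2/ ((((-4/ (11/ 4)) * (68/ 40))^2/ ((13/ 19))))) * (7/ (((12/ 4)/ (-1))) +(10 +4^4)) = 42185426132332134196882.83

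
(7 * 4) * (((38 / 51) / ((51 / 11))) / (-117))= -11704 / 304317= -0.04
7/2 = 3.50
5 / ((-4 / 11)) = -55 / 4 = -13.75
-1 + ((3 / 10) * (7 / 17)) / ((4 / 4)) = -149 / 170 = -0.88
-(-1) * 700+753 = 1453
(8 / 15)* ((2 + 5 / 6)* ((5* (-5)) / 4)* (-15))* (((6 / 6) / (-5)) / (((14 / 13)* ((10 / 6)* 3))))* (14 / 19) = -221 / 57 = -3.88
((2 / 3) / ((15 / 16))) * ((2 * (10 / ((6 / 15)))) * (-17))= -5440 / 9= -604.44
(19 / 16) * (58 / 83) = 551 / 664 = 0.83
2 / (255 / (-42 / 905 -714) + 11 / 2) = 0.39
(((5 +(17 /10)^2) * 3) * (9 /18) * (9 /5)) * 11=234333 /1000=234.33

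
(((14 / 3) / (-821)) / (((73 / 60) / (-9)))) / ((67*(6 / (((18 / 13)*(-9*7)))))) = -0.01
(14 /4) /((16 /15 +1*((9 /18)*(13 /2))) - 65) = -0.06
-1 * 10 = -10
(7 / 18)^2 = 49 / 324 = 0.15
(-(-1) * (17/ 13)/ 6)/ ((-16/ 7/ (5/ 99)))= -595/ 123552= -0.00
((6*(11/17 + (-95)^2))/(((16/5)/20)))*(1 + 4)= 28769250/17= 1692308.82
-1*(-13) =13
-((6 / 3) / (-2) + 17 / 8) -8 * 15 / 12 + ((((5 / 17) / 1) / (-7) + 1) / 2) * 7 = -1057 / 136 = -7.77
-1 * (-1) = 1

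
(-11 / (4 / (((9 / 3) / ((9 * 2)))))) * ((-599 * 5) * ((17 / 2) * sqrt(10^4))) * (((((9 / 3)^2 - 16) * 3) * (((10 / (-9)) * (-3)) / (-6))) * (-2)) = -490056875 / 18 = -27225381.94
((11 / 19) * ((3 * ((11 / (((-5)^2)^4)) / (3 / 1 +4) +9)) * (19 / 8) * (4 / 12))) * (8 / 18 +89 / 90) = 5820119789 / 328125000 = 17.74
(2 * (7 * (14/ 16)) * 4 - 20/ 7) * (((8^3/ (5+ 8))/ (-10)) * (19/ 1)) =-1571072/ 455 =-3452.91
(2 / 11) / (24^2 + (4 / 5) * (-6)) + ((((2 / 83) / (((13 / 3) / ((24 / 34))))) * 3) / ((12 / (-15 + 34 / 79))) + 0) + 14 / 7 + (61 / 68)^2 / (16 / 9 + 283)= 1.99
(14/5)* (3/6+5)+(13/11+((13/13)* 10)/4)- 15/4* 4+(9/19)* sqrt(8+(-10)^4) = 449/110+54* sqrt(278)/19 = 51.47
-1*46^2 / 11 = -2116 / 11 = -192.36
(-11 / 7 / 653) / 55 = -1 / 22855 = -0.00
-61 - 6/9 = -185/3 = -61.67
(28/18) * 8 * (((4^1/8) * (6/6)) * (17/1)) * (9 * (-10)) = -9520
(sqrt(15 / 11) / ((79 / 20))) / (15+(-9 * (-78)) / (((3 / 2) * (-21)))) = -0.04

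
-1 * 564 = -564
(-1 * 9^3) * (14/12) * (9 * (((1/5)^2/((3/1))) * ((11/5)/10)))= -56133/2500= -22.45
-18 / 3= -6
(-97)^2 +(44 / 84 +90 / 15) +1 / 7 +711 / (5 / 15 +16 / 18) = 329914 / 33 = 9997.39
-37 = -37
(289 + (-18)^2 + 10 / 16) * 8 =4909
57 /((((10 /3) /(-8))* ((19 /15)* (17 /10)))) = -1080 /17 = -63.53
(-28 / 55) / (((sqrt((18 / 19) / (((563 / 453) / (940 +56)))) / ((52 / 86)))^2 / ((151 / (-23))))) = 25309102 / 15724996155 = 0.00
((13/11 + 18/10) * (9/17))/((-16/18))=-3321/1870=-1.78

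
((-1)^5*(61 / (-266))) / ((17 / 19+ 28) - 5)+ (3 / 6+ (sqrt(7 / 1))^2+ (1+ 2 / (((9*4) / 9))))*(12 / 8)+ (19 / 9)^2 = 9249743 / 514836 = 17.97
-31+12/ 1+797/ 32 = 189/ 32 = 5.91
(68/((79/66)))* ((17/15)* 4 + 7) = 655.21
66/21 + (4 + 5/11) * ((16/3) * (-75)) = -136958/77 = -1778.68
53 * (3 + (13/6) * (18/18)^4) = 1643/6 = 273.83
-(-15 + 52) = -37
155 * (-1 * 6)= -930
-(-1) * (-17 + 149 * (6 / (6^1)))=132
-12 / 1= -12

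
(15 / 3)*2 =10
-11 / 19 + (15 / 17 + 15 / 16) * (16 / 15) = 440 / 323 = 1.36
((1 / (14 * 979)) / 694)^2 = 1 / 90477459137296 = 0.00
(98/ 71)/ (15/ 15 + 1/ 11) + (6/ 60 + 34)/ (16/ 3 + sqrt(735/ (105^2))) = 4174687/ 544002-1023 * sqrt(15)/ 12770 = 7.36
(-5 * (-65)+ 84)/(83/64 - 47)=-26176/2925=-8.95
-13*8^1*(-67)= 6968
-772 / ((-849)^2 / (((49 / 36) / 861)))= -0.00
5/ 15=1/ 3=0.33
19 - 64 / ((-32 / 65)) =149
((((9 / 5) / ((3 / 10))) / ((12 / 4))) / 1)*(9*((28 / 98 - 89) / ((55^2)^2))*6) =-67068 / 64054375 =-0.00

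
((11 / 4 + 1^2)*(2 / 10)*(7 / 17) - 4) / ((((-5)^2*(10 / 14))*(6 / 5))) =-1757 / 10200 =-0.17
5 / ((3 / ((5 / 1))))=25 / 3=8.33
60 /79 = 0.76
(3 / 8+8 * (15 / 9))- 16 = -55 / 24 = -2.29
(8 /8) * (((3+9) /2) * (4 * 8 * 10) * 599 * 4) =4600320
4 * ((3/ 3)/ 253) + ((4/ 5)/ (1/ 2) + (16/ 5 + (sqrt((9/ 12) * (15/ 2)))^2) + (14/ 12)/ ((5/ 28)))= 103067/ 6072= 16.97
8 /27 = 0.30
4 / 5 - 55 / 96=109 / 480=0.23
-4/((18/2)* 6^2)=-1/81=-0.01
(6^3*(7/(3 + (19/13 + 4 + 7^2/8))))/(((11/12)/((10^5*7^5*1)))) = 3171440563200000/16687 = 190054567219.99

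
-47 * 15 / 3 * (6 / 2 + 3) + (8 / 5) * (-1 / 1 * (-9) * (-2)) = -7194 / 5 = -1438.80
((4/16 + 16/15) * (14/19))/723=553/412110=0.00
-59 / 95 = -0.62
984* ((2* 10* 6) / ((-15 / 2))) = -15744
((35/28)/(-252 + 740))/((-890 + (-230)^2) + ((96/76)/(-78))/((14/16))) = 8645/175534103616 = 0.00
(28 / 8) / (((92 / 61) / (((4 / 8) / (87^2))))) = 427 / 2785392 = 0.00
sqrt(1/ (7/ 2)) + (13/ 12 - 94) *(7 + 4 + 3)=-1300.30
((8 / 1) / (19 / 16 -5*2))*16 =-2048 / 141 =-14.52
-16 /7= -2.29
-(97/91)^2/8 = -9409/66248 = -0.14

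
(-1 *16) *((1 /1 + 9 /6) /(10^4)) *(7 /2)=-7 /500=-0.01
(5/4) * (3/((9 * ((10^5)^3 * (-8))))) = -1/19200000000000000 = -0.00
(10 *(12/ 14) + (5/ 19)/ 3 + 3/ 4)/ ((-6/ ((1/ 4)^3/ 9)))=-15017/ 5515776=-0.00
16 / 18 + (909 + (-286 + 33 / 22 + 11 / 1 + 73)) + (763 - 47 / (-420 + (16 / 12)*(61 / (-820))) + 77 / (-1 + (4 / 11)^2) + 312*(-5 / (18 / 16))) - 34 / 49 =-4093889329 / 1139372010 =-3.59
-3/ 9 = -1/ 3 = -0.33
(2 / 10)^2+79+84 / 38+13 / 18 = 700867 / 8550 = 81.97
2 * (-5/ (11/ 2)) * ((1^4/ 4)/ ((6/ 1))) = -5/ 66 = -0.08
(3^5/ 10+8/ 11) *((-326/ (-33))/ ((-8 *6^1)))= -448739/ 87120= -5.15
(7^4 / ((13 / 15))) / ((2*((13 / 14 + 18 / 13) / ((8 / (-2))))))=-1008420 / 421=-2395.30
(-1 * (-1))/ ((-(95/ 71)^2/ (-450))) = 90738/ 361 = 251.35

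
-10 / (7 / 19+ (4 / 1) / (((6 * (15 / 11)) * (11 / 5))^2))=-26.26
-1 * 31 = -31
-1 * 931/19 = -49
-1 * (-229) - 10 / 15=685 / 3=228.33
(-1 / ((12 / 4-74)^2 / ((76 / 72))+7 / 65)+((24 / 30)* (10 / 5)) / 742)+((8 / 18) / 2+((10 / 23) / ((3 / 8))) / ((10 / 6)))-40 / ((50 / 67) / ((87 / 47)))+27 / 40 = -16626201623156557 / 170311687650216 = -97.62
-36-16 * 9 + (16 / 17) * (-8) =-3188 / 17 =-187.53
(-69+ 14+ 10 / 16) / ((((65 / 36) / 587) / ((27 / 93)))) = -4136589 / 806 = -5132.24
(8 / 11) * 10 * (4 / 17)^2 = 1280 / 3179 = 0.40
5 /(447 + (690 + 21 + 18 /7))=35 /8124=0.00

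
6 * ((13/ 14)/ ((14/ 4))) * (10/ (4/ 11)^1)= 2145/ 49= 43.78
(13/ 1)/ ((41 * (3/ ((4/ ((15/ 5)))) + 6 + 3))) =52/ 1845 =0.03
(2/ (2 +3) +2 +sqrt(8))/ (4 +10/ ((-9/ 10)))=-9*sqrt(2)/ 32- 27/ 80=-0.74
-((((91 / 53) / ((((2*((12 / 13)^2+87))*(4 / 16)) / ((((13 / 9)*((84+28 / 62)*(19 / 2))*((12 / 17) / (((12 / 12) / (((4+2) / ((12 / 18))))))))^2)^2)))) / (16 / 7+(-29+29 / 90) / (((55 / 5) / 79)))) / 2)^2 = -10718454964594388327603025361622723342133809912217600 / 134869478376392593106753046961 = -79472799136075957670150.34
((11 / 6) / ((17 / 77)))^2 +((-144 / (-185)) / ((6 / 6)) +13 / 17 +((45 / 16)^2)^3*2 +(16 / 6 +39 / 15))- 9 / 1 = 1056.65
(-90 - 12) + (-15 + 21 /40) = -116.48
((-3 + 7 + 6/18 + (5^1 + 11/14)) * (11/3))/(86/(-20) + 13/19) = -444125/43281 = -10.26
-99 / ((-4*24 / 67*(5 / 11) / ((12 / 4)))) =456.02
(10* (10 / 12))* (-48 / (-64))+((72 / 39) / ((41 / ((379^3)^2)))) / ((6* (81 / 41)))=47419311333205861 / 4212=11258146090504.72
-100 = -100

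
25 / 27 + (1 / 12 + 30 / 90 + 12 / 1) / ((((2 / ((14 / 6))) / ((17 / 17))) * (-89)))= 14671 / 19224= 0.76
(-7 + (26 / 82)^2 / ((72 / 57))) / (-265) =0.03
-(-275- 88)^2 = -131769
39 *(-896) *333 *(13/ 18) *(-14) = 117656448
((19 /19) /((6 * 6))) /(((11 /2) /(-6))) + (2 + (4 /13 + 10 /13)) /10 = 119 /429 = 0.28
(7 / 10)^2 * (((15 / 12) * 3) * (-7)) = -1029 / 80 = -12.86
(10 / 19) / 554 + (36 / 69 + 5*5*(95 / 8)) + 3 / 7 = 297.83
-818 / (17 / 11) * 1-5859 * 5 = -29824.29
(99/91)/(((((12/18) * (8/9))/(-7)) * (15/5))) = -4.28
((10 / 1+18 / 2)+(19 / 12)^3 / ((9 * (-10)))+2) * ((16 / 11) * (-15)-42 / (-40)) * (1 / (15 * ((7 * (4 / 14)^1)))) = -4963549903 / 342144000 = -14.51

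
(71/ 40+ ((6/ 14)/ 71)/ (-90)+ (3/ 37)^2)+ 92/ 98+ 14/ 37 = 1770978071/ 571530120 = 3.10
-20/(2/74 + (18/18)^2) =-370/19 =-19.47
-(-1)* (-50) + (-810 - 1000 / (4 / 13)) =-4110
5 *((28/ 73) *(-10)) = -1400/ 73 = -19.18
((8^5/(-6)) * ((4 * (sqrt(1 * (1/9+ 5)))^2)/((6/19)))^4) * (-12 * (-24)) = -4894807657816260608/177147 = -27631332496831.79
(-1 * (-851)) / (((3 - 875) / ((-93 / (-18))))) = -26381 / 5232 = -5.04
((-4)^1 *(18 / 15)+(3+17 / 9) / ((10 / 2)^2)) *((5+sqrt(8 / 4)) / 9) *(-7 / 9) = 7252 *sqrt(2) / 18225+7252 / 3645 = 2.55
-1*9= -9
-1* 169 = -169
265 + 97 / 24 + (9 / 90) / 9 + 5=98659 / 360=274.05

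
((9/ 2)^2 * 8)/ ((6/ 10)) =270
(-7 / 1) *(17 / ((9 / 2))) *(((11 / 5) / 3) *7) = -18326 / 135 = -135.75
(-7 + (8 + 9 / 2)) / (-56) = -0.10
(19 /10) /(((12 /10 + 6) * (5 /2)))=19 /180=0.11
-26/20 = -13/10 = -1.30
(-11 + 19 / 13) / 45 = -124 / 585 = -0.21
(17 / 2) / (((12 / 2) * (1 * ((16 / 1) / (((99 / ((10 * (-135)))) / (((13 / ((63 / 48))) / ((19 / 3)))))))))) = -0.00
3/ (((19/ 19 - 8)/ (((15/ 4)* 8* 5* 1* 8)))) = -3600/ 7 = -514.29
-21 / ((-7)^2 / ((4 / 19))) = -0.09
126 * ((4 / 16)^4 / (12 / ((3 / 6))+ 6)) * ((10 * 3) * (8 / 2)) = 63 / 32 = 1.97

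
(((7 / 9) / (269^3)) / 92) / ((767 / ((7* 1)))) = 49 / 12361823563284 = 0.00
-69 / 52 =-1.33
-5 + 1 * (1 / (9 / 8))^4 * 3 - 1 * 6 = -9.13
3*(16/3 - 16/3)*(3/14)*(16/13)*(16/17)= 0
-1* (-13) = 13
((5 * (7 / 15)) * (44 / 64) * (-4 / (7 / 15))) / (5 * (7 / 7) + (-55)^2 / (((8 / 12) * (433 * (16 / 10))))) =-1.19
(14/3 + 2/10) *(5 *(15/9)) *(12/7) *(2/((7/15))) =297.96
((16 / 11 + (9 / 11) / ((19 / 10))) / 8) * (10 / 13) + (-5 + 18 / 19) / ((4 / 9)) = -97129 / 10868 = -8.94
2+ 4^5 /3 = 1030 /3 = 343.33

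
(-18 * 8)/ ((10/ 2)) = -144/ 5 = -28.80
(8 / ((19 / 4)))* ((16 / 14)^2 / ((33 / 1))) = 2048 / 30723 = 0.07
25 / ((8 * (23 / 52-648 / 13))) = -0.06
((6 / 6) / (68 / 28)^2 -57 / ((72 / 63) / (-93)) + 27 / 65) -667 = 596906139 / 150280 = 3971.96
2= 2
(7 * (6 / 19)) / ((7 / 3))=18 / 19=0.95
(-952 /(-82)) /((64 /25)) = 2975 /656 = 4.54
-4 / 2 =-2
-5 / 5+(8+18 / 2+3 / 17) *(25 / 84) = 4.11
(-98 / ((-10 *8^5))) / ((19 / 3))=147 / 3112960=0.00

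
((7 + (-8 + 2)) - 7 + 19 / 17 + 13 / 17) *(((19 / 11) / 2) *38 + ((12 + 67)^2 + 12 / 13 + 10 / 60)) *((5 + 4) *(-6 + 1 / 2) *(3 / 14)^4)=6541403265 / 2425696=2696.71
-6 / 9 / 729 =-2 / 2187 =-0.00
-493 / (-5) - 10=443 / 5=88.60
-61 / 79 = -0.77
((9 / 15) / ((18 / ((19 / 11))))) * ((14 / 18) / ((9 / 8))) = 532 / 13365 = 0.04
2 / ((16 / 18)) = 9 / 4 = 2.25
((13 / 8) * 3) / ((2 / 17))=663 / 16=41.44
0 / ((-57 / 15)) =0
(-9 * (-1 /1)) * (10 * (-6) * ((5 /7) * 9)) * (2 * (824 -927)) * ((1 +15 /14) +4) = 212746500 /49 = 4341765.31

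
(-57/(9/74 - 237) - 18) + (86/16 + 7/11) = -6040637/514184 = -11.75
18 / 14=9 / 7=1.29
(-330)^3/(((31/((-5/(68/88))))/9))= 35577630000/527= 67509734.35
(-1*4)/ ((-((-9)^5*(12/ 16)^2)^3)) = -16384/ 150094635296999121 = -0.00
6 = 6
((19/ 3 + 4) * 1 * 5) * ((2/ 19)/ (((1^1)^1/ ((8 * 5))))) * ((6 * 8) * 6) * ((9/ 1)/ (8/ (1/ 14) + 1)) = 10713600/ 2147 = 4990.03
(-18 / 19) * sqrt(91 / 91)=-18 / 19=-0.95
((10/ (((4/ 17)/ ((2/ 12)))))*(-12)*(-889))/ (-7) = -10795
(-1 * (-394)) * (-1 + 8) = 2758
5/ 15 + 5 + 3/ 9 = 17/ 3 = 5.67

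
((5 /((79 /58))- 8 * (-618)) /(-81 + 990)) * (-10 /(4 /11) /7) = -1535545 /71811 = -21.38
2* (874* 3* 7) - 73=36635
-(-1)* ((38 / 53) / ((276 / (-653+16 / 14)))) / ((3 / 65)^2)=-13566475 / 17066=-794.94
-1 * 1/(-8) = 1/8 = 0.12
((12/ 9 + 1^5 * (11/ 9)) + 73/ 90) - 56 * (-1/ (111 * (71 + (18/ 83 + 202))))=84790429/ 25171470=3.37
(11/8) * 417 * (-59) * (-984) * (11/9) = 40685161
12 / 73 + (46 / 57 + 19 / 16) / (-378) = 4004045 / 25165728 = 0.16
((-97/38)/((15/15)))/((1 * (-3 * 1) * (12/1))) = 97/1368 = 0.07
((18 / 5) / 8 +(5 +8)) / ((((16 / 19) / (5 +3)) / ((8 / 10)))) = 5111 / 50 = 102.22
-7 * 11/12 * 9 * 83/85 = -19173/340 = -56.39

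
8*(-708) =-5664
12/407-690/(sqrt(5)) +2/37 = 34/407-138 * sqrt(5) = -308.49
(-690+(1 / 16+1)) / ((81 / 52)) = -143299 / 324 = -442.28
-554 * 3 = -1662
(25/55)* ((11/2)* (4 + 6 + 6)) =40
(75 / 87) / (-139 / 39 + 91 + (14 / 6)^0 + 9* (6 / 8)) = 3900 / 430621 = 0.01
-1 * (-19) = 19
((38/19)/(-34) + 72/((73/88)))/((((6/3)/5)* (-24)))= -538195/59568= -9.03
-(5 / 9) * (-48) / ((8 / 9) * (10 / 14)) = 42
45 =45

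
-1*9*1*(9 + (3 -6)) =-54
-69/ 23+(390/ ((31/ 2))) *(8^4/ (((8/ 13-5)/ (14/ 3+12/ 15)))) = -227054773/ 1767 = -128497.32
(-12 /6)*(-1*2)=4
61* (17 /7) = 1037 /7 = 148.14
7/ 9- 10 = -83/ 9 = -9.22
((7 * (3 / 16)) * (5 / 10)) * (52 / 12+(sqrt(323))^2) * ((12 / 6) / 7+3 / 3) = 4419 / 16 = 276.19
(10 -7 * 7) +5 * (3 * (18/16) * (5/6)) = -399/16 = -24.94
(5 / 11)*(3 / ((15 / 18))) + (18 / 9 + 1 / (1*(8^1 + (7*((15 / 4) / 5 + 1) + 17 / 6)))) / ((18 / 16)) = 94682 / 27423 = 3.45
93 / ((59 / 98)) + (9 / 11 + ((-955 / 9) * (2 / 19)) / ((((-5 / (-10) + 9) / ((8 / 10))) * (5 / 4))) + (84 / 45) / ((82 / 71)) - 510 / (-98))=3417762725918 / 21180897045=161.36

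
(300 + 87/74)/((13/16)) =178296/481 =370.68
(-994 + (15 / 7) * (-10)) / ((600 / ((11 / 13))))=-19547 / 13650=-1.43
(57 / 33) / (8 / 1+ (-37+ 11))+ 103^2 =2100563 / 198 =10608.90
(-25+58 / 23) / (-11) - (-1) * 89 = 2094 / 23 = 91.04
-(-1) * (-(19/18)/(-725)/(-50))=-19/652500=-0.00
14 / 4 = 7 / 2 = 3.50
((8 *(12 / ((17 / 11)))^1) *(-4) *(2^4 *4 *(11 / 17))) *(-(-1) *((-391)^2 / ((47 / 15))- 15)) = -6817227816960 / 13583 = -501894118.90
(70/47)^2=4900/2209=2.22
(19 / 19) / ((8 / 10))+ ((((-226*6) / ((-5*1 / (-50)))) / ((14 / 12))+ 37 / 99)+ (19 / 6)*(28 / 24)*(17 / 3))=-24117020 / 2079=-11600.30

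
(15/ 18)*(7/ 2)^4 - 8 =11237/ 96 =117.05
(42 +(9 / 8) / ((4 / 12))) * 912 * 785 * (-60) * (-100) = 194909220000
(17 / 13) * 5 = 85 / 13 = 6.54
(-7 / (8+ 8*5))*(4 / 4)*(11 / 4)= -0.40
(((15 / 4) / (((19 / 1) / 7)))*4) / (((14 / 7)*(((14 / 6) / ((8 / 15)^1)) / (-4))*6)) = -8 / 19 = -0.42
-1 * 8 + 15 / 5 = -5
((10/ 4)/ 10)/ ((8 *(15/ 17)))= 0.04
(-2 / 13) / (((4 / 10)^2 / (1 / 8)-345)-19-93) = 50 / 148109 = 0.00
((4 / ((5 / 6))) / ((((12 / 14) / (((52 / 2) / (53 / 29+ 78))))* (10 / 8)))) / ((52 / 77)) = 125048 / 57875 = 2.16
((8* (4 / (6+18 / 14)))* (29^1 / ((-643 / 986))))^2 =141954125824 / 3721041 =38149.04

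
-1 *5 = -5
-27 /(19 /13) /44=-351 /836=-0.42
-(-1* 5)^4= -625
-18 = -18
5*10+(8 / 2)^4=306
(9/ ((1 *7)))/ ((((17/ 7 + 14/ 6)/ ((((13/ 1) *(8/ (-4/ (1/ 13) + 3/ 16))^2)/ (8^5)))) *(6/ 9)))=1053/ 274896400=0.00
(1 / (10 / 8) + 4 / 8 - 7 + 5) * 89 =-623 / 10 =-62.30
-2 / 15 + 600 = 8998 / 15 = 599.87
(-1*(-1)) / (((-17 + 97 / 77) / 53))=-4081 / 1212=-3.37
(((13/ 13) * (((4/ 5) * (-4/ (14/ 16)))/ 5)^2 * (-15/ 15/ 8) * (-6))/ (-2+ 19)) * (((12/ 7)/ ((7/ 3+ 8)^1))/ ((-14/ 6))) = -1327104/ 790829375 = -0.00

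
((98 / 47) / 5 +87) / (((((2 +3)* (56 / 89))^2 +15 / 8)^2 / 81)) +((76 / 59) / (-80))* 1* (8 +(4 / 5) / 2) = 786356720360507571 / 15432809283639250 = 50.95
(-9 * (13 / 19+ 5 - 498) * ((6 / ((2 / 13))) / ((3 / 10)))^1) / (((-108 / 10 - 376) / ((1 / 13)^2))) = -2104650 / 238849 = -8.81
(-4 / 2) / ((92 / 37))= -37 / 46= -0.80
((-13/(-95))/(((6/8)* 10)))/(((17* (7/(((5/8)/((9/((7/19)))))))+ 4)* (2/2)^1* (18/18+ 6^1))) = 13/23217810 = 0.00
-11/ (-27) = 11/ 27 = 0.41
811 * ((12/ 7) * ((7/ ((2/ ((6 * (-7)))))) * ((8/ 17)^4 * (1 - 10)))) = 7533969408/ 83521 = 90204.49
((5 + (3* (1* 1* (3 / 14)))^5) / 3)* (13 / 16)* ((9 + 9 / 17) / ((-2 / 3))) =-170224821 / 8605184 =-19.78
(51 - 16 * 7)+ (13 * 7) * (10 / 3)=727 / 3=242.33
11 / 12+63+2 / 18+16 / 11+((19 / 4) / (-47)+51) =541522 / 4653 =116.38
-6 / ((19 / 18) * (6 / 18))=-324 / 19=-17.05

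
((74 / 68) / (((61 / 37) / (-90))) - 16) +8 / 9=-695477 / 9333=-74.52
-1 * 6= -6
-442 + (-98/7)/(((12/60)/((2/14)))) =-452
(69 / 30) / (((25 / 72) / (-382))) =-316296 / 125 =-2530.37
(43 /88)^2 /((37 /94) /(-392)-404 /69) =-0.04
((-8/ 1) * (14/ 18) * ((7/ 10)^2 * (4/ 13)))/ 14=-196/ 2925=-0.07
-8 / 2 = -4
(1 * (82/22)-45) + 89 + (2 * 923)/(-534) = 130022/2937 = 44.27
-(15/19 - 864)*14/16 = 114807/152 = 755.31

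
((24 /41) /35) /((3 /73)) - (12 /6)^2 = -5156 /1435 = -3.59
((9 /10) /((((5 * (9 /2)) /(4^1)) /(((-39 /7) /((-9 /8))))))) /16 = 26 /525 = 0.05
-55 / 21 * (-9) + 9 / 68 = 11283 / 476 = 23.70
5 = 5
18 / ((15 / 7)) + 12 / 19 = 858 / 95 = 9.03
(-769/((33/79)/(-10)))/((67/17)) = 10327670/2211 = 4671.04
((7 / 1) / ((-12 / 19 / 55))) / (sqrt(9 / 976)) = -7315 * sqrt(61) / 9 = -6348.00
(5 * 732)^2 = 13395600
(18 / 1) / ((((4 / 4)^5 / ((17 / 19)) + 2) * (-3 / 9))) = -918 / 53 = -17.32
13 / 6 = 2.17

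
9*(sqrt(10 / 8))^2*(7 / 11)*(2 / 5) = 63 / 22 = 2.86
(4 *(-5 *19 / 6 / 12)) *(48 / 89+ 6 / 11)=-5605 / 979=-5.73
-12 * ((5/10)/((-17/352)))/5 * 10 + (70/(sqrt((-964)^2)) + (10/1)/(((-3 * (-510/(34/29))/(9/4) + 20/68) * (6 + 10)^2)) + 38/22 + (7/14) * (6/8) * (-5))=2827089137387/11381400448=248.40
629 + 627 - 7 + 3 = 1252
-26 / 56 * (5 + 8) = -169 / 28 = -6.04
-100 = -100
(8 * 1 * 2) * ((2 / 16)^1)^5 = 1 / 2048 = 0.00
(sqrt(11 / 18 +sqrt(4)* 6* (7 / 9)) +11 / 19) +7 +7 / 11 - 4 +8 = sqrt(358) / 6 +2553 / 209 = 15.37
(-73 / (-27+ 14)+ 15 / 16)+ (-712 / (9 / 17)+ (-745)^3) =-774062571365 / 1872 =-413494963.34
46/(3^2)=5.11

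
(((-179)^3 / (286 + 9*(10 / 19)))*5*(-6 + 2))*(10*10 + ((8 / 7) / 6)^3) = 504627128411620 / 12789441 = 39456542.97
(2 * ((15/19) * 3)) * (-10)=-900/19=-47.37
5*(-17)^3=-24565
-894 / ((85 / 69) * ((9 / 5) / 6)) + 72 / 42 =-287664 / 119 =-2417.34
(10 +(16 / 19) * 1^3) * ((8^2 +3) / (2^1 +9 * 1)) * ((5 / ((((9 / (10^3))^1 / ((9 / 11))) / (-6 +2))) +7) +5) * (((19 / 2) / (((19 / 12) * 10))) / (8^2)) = -102831801 / 91960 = -1118.22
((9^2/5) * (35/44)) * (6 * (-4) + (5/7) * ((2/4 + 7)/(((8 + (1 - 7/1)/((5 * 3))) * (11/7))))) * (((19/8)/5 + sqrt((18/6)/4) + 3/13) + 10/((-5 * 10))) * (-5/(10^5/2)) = 2936043369/191276800000 + 11163663 * sqrt(3)/735680000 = 0.04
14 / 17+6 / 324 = 773 / 918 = 0.84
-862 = -862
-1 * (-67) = 67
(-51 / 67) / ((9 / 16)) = -272 / 201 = -1.35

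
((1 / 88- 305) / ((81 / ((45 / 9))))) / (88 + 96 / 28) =-187873 / 912384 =-0.21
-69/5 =-13.80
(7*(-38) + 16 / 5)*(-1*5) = 1314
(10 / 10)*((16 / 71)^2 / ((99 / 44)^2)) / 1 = 4096 / 408321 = 0.01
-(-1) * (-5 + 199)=194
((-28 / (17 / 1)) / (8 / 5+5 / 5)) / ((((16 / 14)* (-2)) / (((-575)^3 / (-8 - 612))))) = 9315359375 / 109616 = 84981.75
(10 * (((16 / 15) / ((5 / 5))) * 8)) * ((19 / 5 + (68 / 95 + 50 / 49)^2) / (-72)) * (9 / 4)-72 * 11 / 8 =-117.17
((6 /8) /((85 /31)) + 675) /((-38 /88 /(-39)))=60987.86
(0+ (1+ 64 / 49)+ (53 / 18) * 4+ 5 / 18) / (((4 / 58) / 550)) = 101019325 / 882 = 114534.38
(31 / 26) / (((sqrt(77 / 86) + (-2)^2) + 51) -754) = -931767 / 546254917 -31 * sqrt(6622) / 1092509834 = -0.00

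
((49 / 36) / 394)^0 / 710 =1 / 710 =0.00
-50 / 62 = -25 / 31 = -0.81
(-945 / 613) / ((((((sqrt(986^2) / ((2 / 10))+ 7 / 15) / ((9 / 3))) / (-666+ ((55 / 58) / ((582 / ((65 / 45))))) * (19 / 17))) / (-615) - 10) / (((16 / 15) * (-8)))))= -4738469145412800 / 3600590366636951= -1.32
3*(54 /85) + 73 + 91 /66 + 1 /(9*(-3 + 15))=7704161 /100980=76.29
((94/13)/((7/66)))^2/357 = 12829872/985439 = 13.02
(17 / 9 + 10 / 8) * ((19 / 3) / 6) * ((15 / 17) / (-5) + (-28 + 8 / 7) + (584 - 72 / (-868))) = 210094685 / 113832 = 1845.66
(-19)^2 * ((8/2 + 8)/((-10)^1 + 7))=-1444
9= 9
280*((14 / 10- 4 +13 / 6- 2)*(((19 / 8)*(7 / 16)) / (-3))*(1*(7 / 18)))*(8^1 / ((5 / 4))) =475741 / 810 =587.33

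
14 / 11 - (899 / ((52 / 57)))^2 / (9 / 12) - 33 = -9628334437 / 7436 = -1294827.12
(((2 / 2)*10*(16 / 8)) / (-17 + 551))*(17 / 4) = 85 / 534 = 0.16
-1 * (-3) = 3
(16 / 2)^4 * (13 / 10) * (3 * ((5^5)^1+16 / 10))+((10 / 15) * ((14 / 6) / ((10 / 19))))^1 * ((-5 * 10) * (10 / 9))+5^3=101139677681 / 2025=49945519.84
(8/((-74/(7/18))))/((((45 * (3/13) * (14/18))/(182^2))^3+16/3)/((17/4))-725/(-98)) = -0.00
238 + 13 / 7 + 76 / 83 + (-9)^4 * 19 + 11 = 72573159 / 581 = 124910.77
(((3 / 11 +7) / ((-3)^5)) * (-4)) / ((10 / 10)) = 320 / 2673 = 0.12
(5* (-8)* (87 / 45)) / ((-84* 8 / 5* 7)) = 0.08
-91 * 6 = -546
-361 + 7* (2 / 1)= -347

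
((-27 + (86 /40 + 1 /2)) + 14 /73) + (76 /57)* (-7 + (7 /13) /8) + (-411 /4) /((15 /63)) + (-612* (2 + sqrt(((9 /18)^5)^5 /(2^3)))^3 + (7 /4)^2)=-83866277710113651619 /15651548021391360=-5358.34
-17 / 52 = -0.33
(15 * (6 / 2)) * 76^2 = 259920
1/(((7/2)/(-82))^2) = 26896/49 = 548.90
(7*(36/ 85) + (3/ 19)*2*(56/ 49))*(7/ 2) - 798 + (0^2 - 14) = -1292582/ 1615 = -800.36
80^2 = 6400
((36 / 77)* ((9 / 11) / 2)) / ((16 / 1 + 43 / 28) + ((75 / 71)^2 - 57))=-3266568 / 654949405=-0.00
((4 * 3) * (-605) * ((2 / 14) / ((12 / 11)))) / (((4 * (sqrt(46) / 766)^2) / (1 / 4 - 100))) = 55644271815 / 184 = 302414520.73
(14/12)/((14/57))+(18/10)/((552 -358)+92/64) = 4.76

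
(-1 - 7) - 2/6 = -25/3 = -8.33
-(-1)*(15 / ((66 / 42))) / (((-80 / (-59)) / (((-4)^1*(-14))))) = 8673 / 22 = 394.23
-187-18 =-205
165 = 165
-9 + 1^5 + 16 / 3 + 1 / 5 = -37 / 15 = -2.47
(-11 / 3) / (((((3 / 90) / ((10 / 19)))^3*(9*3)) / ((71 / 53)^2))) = -55451000000 / 57800793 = -959.35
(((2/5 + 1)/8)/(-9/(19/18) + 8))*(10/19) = -7/40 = -0.18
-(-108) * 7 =756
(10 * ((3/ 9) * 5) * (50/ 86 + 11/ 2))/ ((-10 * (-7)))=2615/ 1806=1.45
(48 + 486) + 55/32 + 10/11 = 188893/352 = 536.63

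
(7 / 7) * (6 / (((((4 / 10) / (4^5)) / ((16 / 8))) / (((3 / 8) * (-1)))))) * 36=-414720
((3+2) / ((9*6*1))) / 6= 0.02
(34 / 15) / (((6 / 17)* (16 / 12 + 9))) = 289 / 465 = 0.62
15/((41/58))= 21.22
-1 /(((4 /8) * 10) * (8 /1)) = -0.02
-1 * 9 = -9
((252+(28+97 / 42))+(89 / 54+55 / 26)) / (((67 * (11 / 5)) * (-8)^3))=-0.00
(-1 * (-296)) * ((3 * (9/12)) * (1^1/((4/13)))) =4329/2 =2164.50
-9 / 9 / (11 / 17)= -17 / 11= -1.55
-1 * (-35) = 35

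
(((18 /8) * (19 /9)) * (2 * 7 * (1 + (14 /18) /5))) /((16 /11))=19019 /360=52.83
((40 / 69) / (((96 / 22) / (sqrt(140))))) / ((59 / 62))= 3410*sqrt(35) / 12213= 1.65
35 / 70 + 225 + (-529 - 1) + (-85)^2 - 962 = 11917 / 2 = 5958.50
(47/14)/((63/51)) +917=270397/294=919.72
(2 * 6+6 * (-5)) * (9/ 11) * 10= -1620/ 11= -147.27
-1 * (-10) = 10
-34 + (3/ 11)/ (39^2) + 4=-167309/ 5577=-30.00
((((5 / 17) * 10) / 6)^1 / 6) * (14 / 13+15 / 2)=5575 / 7956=0.70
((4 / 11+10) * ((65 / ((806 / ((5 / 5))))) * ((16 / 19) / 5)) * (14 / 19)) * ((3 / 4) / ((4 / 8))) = 1008 / 6479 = 0.16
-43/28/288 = -0.01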